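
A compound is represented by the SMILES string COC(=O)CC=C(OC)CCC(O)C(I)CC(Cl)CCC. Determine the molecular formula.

C15H26ClIO4

Walk through each heavy atom and fill implicit hydrogens from standard valence (C 4, N 3, O 2, S 2, halogen 1):
  atom 1: C, bond orders sum to 1 (valence 4) → 3 H
  atom 2: O, bond orders sum to 2 (valence 2) → 0 H
  atom 3: C, bond orders sum to 4 (valence 4) → 0 H
  atom 4: O, bond orders sum to 2 (valence 2) → 0 H
  atom 5: C, bond orders sum to 2 (valence 4) → 2 H
  atom 6: C, bond orders sum to 3 (valence 4) → 1 H
  atom 7: C, bond orders sum to 4 (valence 4) → 0 H
  atom 8: O, bond orders sum to 2 (valence 2) → 0 H
  atom 9: C, bond orders sum to 1 (valence 4) → 3 H
  atom 10: C, bond orders sum to 2 (valence 4) → 2 H
  atom 11: C, bond orders sum to 2 (valence 4) → 2 H
  atom 12: C, bond orders sum to 3 (valence 4) → 1 H
  atom 13: O, bond orders sum to 1 (valence 2) → 1 H
  atom 14: C, bond orders sum to 3 (valence 4) → 1 H
  atom 15: I (halogen, monovalent) → 0 H
  atom 16: C, bond orders sum to 2 (valence 4) → 2 H
  atom 17: C, bond orders sum to 3 (valence 4) → 1 H
  atom 18: Cl (halogen, monovalent) → 0 H
  atom 19: C, bond orders sum to 2 (valence 4) → 2 H
  atom 20: C, bond orders sum to 2 (valence 4) → 2 H
  atom 21: C, bond orders sum to 1 (valence 4) → 3 H
Totals → C:15, H:26, Cl:1, I:1, O:4.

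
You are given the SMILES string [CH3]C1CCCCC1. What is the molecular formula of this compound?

C7H14

Walk through each heavy atom and fill implicit hydrogens from standard valence (C 4, N 3, O 2, S 2, halogen 1):
  atom 1: C with explicit H count 3
  atom 2: C, bond orders sum to 3 (valence 4) → 1 H
  atom 3: C, bond orders sum to 2 (valence 4) → 2 H
  atom 4: C, bond orders sum to 2 (valence 4) → 2 H
  atom 5: C, bond orders sum to 2 (valence 4) → 2 H
  atom 6: C, bond orders sum to 2 (valence 4) → 2 H
  atom 7: C, bond orders sum to 2 (valence 4) → 2 H
Totals → C:7, H:14.
In Hill order: C7H14.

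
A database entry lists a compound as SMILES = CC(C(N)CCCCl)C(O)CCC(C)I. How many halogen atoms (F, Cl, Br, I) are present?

Halogen atoms appear at heavy-atom positions 8, 15 (1×Cl, 1×I).
Other groups present: 1 hydroxyl, 1 primary amine.
Halogen count: 2.

2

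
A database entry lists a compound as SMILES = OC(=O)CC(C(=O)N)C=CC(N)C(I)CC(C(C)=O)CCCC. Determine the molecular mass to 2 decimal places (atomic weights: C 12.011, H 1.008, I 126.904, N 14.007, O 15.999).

First, the molecular formula is C16H27IN2O4 (counting implicit H from valence).
  C: 16 × 12.011 = 192.176
  H: 27 × 1.008 = 27.216
  I: 1 × 126.904 = 126.904
  N: 2 × 14.007 = 28.014
  O: 4 × 15.999 = 63.996
Sum: 16×12.011 + 27×1.008 + 1×126.904 + 2×14.007 + 4×15.999 = 438.306 → 438.31 g/mol.

438.31 g/mol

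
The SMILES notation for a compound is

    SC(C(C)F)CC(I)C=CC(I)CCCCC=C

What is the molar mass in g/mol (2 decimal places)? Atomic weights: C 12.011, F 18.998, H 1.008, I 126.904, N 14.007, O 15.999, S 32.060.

First, the molecular formula is C14H23FI2S (counting implicit H from valence).
  C: 14 × 12.011 = 168.154
  F: 1 × 18.998 = 18.998
  H: 23 × 1.008 = 23.184
  I: 2 × 126.904 = 253.808
  S: 1 × 32.060 = 32.060
Sum: 14×12.011 + 1×18.998 + 23×1.008 + 2×126.904 + 1×32.060 = 496.204 → 496.20 g/mol.

496.20 g/mol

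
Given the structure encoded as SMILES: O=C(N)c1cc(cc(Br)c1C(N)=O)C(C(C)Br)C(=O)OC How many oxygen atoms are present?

Scan the SMILES for O atoms (remember two-letter symbols like Cl and Br are single atoms).
Oxygen count: 4.

4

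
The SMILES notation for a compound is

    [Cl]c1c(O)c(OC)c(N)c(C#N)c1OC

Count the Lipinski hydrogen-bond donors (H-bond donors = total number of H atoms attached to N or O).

Donors: find every N or O and count the H atoms it carries.
  atom 4 (O): bond orders sum to 1 → 1 H
  atom 6 (O): bond orders sum to 2 → 0 H
  atom 9 (N): bond orders sum to 1 → 2 H
  atom 12 (N): bond orders sum to 3 → 0 H
  atom 14 (O): bond orders sum to 2 → 0 H
Lipinski HBD = 3.

3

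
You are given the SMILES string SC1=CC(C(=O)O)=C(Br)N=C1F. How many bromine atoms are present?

Scan the SMILES for Br atoms (remember two-letter symbols like Cl and Br are single atoms).
Bromine count: 1.

1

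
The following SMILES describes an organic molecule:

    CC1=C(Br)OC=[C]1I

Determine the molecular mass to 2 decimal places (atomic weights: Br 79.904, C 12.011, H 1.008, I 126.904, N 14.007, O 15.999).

286.89 g/mol

First, the molecular formula is C5H4BrIO (counting implicit H from valence).
  Br: 1 × 79.904 = 79.904
  C: 5 × 12.011 = 60.055
  H: 4 × 1.008 = 4.032
  I: 1 × 126.904 = 126.904
  O: 1 × 15.999 = 15.999
Sum: 1×79.904 + 5×12.011 + 4×1.008 + 1×126.904 + 1×15.999 = 286.894 → 286.89 g/mol.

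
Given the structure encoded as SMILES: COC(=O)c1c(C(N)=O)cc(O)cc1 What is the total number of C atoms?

Count every carbon token in the SMILES (each C, including those in ring-closure positions and inside branches).
Carbon count: 9.

9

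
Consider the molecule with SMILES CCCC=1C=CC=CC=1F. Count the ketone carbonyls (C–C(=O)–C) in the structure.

0

Scan the SMILES for the ketone motif — none present.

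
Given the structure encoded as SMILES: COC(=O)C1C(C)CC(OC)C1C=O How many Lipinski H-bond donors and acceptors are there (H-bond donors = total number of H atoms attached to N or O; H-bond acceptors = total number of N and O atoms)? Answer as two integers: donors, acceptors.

Donors: find every N or O and count the H atoms it carries.
  atom 2 (O): bond orders sum to 2 → 0 H
  atom 4 (O): bond orders sum to 2 → 0 H
  atom 10 (O): bond orders sum to 2 → 0 H
  atom 14 (O): bond orders sum to 2 → 0 H
Lipinski HBD = 0.
Acceptors: N atoms = 0, O atoms = 4 → HBA = 4.

0, 4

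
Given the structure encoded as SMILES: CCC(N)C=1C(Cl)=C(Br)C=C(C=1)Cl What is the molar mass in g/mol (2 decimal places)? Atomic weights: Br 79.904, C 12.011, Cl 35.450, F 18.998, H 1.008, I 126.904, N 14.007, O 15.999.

282.99 g/mol

First, the molecular formula is C9H10BrCl2N (counting implicit H from valence).
  Br: 1 × 79.904 = 79.904
  C: 9 × 12.011 = 108.099
  Cl: 2 × 35.450 = 70.900
  H: 10 × 1.008 = 10.080
  N: 1 × 14.007 = 14.007
Sum: 1×79.904 + 9×12.011 + 2×35.450 + 10×1.008 + 1×14.007 = 282.990 → 282.99 g/mol.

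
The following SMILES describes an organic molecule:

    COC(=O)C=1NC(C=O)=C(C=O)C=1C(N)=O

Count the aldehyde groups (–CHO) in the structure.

2

The aldehyde motif appears at heavy-atom positions 8, 11 in the SMILES.
Other groups present: 1 amide, 1 ester.
Aldehyde count: 2.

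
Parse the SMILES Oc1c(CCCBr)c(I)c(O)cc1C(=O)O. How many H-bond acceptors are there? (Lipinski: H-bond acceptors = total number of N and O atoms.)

N atoms: 0; O atoms: 4.
Lipinski HBA = 0 + 4 = 4.

4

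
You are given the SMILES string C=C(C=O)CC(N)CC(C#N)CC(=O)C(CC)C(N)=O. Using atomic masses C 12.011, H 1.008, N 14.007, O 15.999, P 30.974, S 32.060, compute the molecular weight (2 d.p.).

First, the molecular formula is C14H21N3O3 (counting implicit H from valence).
  C: 14 × 12.011 = 168.154
  H: 21 × 1.008 = 21.168
  N: 3 × 14.007 = 42.021
  O: 3 × 15.999 = 47.997
Sum: 14×12.011 + 21×1.008 + 3×14.007 + 3×15.999 = 279.340 → 279.34 g/mol.

279.34 g/mol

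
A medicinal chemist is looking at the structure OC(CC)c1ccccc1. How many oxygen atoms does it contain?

Scan the SMILES for O atoms (remember two-letter symbols like Cl and Br are single atoms).
Oxygen count: 1.

1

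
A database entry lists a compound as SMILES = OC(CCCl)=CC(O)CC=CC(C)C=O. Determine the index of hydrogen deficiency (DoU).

3

Molecular formula: C11H17ClO3.
DoU = (2C + 2 + N − H − X) / 2, where X is the halogen count and O/S are ignored.
    = (2·11 + 2 + 0 − 17 − 1) / 2 = 6 / 2 = 3.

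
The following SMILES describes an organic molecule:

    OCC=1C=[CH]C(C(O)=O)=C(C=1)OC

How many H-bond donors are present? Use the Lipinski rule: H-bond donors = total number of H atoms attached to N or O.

2

Donors: find every N or O and count the H atoms it carries.
  atom 1 (O): bond orders sum to 1 → 1 H
  atom 8 (O): bond orders sum to 1 → 1 H
  atom 9 (O): bond orders sum to 2 → 0 H
  atom 12 (O): bond orders sum to 2 → 0 H
Lipinski HBD = 2.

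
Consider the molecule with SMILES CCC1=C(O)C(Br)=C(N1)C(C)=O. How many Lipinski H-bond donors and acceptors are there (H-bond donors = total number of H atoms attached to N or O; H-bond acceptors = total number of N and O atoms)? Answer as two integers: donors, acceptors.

2, 3

Donors: find every N or O and count the H atoms it carries.
  atom 5 (O): bond orders sum to 1 → 1 H
  atom 9 (N): bond orders sum to 2 → 1 H
  atom 12 (O): bond orders sum to 2 → 0 H
Lipinski HBD = 2.
Acceptors: N atoms = 1, O atoms = 2 → HBA = 3.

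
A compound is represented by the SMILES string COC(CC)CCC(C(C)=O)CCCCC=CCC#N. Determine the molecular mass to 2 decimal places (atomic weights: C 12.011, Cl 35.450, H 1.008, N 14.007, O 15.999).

279.42 g/mol

First, the molecular formula is C17H29NO2 (counting implicit H from valence).
  C: 17 × 12.011 = 204.187
  H: 29 × 1.008 = 29.232
  N: 1 × 14.007 = 14.007
  O: 2 × 15.999 = 31.998
Sum: 17×12.011 + 29×1.008 + 1×14.007 + 2×15.999 = 279.424 → 279.42 g/mol.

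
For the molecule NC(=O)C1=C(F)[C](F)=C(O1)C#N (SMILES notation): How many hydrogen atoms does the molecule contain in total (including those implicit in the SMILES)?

Walk through each heavy atom and fill implicit hydrogens from standard valence (C 4, N 3, O 2, S 2, halogen 1):
  atom 1: N, bond orders sum to 1 (valence 3) → 2 H
  atom 2: C, bond orders sum to 4 (valence 4) → 0 H
  atom 3: O, bond orders sum to 2 (valence 2) → 0 H
  atom 4: C, bond orders sum to 4 (valence 4) → 0 H
  atom 5: C, bond orders sum to 4 (valence 4) → 0 H
  atom 6: F (halogen, monovalent) → 0 H
  atom 7: C with explicit H count 0
  atom 8: F (halogen, monovalent) → 0 H
  atom 9: C, bond orders sum to 4 (valence 4) → 0 H
  atom 10: O, bond orders sum to 2 (valence 2) → 0 H
  atom 11: C, bond orders sum to 4 (valence 4) → 0 H
  atom 12: N, bond orders sum to 3 (valence 3) → 0 H
Total hydrogens: 2.

2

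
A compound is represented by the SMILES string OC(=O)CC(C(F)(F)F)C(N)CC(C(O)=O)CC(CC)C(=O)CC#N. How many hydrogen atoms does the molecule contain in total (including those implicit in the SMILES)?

Walk through each heavy atom and fill implicit hydrogens from standard valence (C 4, N 3, O 2, S 2, halogen 1):
  atom 1: O, bond orders sum to 1 (valence 2) → 1 H
  atom 2: C, bond orders sum to 4 (valence 4) → 0 H
  atom 3: O, bond orders sum to 2 (valence 2) → 0 H
  atom 4: C, bond orders sum to 2 (valence 4) → 2 H
  atom 5: C, bond orders sum to 3 (valence 4) → 1 H
  atom 6: C, bond orders sum to 4 (valence 4) → 0 H
  atom 7: F (halogen, monovalent) → 0 H
  atom 8: F (halogen, monovalent) → 0 H
  atom 9: F (halogen, monovalent) → 0 H
  atom 10: C, bond orders sum to 3 (valence 4) → 1 H
  atom 11: N, bond orders sum to 1 (valence 3) → 2 H
  atom 12: C, bond orders sum to 2 (valence 4) → 2 H
  atom 13: C, bond orders sum to 3 (valence 4) → 1 H
  atom 14: C, bond orders sum to 4 (valence 4) → 0 H
  atom 15: O, bond orders sum to 1 (valence 2) → 1 H
  atom 16: O, bond orders sum to 2 (valence 2) → 0 H
  atom 17: C, bond orders sum to 2 (valence 4) → 2 H
  atom 18: C, bond orders sum to 3 (valence 4) → 1 H
  atom 19: C, bond orders sum to 2 (valence 4) → 2 H
  atom 20: C, bond orders sum to 1 (valence 4) → 3 H
  atom 21: C, bond orders sum to 4 (valence 4) → 0 H
  atom 22: O, bond orders sum to 2 (valence 2) → 0 H
  atom 23: C, bond orders sum to 2 (valence 4) → 2 H
  atom 24: C, bond orders sum to 4 (valence 4) → 0 H
  atom 25: N, bond orders sum to 3 (valence 3) → 0 H
Total hydrogens: 21.

21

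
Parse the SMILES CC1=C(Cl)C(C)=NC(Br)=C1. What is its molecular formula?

Walk through each heavy atom and fill implicit hydrogens from standard valence (C 4, N 3, O 2, S 2, halogen 1):
  atom 1: C, bond orders sum to 1 (valence 4) → 3 H
  atom 2: C, bond orders sum to 4 (valence 4) → 0 H
  atom 3: C, bond orders sum to 4 (valence 4) → 0 H
  atom 4: Cl (halogen, monovalent) → 0 H
  atom 5: C, bond orders sum to 4 (valence 4) → 0 H
  atom 6: C, bond orders sum to 1 (valence 4) → 3 H
  atom 7: N, bond orders sum to 3 (valence 3) → 0 H
  atom 8: C, bond orders sum to 4 (valence 4) → 0 H
  atom 9: Br (halogen, monovalent) → 0 H
  atom 10: C, bond orders sum to 3 (valence 4) → 1 H
Totals → C:7, H:7, Br:1, Cl:1, N:1.

C7H7BrClN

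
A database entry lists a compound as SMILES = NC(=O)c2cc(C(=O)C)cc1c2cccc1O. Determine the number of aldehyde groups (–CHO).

Scan the SMILES for the aldehyde motif — none present.
Groups that are present: 1 amide, 1 hydroxyl, 1 ketone.

0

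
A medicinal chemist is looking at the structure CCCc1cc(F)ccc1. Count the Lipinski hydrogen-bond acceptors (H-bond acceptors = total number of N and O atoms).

0

N atoms: 0; O atoms: 0.
Lipinski HBA = 0 + 0 = 0.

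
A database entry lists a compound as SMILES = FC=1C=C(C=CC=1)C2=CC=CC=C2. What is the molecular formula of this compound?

C12H9F

Walk through each heavy atom and fill implicit hydrogens from standard valence (C 4, N 3, O 2, S 2, halogen 1):
  atom 1: F (halogen, monovalent) → 0 H
  atom 2: C, bond orders sum to 4 (valence 4) → 0 H
  atom 3: C, bond orders sum to 3 (valence 4) → 1 H
  atom 4: C, bond orders sum to 4 (valence 4) → 0 H
  atom 5: C, bond orders sum to 3 (valence 4) → 1 H
  atom 6: C, bond orders sum to 3 (valence 4) → 1 H
  atom 7: C, bond orders sum to 3 (valence 4) → 1 H
  atom 8: C, bond orders sum to 4 (valence 4) → 0 H
  atom 9: C, bond orders sum to 3 (valence 4) → 1 H
  atom 10: C, bond orders sum to 3 (valence 4) → 1 H
  atom 11: C, bond orders sum to 3 (valence 4) → 1 H
  atom 12: C, bond orders sum to 3 (valence 4) → 1 H
  atom 13: C, bond orders sum to 3 (valence 4) → 1 H
Totals → C:12, H:9, F:1.
In Hill order: C12H9F.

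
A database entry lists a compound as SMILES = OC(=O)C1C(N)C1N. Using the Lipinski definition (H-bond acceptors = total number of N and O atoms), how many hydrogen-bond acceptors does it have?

4

N atoms: 2; O atoms: 2.
Lipinski HBA = 2 + 2 = 4.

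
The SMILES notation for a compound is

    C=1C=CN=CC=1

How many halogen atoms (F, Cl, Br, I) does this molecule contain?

0

Scan the SMILES for the halogen motif — none present.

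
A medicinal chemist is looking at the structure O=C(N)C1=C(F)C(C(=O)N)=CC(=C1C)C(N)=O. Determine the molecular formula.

Walk through each heavy atom and fill implicit hydrogens from standard valence (C 4, N 3, O 2, S 2, halogen 1):
  atom 1: O, bond orders sum to 2 (valence 2) → 0 H
  atom 2: C, bond orders sum to 4 (valence 4) → 0 H
  atom 3: N, bond orders sum to 1 (valence 3) → 2 H
  atom 4: C, bond orders sum to 4 (valence 4) → 0 H
  atom 5: C, bond orders sum to 4 (valence 4) → 0 H
  atom 6: F (halogen, monovalent) → 0 H
  atom 7: C, bond orders sum to 4 (valence 4) → 0 H
  atom 8: C, bond orders sum to 4 (valence 4) → 0 H
  atom 9: O, bond orders sum to 2 (valence 2) → 0 H
  atom 10: N, bond orders sum to 1 (valence 3) → 2 H
  atom 11: C, bond orders sum to 3 (valence 4) → 1 H
  atom 12: C, bond orders sum to 4 (valence 4) → 0 H
  atom 13: C, bond orders sum to 4 (valence 4) → 0 H
  atom 14: C, bond orders sum to 1 (valence 4) → 3 H
  atom 15: C, bond orders sum to 4 (valence 4) → 0 H
  atom 16: N, bond orders sum to 1 (valence 3) → 2 H
  atom 17: O, bond orders sum to 2 (valence 2) → 0 H
Totals → C:10, H:10, F:1, N:3, O:3.

C10H10FN3O3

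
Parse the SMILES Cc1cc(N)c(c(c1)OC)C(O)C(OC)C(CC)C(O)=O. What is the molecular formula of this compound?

Walk through each heavy atom and fill implicit hydrogens from standard valence (C 4, N 3, O 2, S 2, halogen 1); for lowercase aromatic atoms, an aromatic c carries 1 H when it has two neighbours and 0 H with three, and aromatic n carries 0 H:
  atom 1: C, bond orders sum to 1 (valence 4) → 3 H
  atom 2: aromatic c, 3 neighbours → 0 H
  atom 3: aromatic c, 2 neighbours → 1 H
  atom 4: aromatic c, 3 neighbours → 0 H
  atom 5: N, bond orders sum to 1 (valence 3) → 2 H
  atom 6: aromatic c, 3 neighbours → 0 H
  atom 7: aromatic c, 3 neighbours → 0 H
  atom 8: aromatic c, 2 neighbours → 1 H
  atom 9: O, bond orders sum to 2 (valence 2) → 0 H
  atom 10: C, bond orders sum to 1 (valence 4) → 3 H
  atom 11: C, bond orders sum to 3 (valence 4) → 1 H
  atom 12: O, bond orders sum to 1 (valence 2) → 1 H
  atom 13: C, bond orders sum to 3 (valence 4) → 1 H
  atom 14: O, bond orders sum to 2 (valence 2) → 0 H
  atom 15: C, bond orders sum to 1 (valence 4) → 3 H
  atom 16: C, bond orders sum to 3 (valence 4) → 1 H
  atom 17: C, bond orders sum to 2 (valence 4) → 2 H
  atom 18: C, bond orders sum to 1 (valence 4) → 3 H
  atom 19: C, bond orders sum to 4 (valence 4) → 0 H
  atom 20: O, bond orders sum to 1 (valence 2) → 1 H
  atom 21: O, bond orders sum to 2 (valence 2) → 0 H
Totals → C:15, H:23, N:1, O:5.
In Hill order: C15H23NO5.

C15H23NO5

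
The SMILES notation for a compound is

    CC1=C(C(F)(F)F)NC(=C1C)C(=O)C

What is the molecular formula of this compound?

C9H10F3NO

Walk through each heavy atom and fill implicit hydrogens from standard valence (C 4, N 3, O 2, S 2, halogen 1):
  atom 1: C, bond orders sum to 1 (valence 4) → 3 H
  atom 2: C, bond orders sum to 4 (valence 4) → 0 H
  atom 3: C, bond orders sum to 4 (valence 4) → 0 H
  atom 4: C, bond orders sum to 4 (valence 4) → 0 H
  atom 5: F (halogen, monovalent) → 0 H
  atom 6: F (halogen, monovalent) → 0 H
  atom 7: F (halogen, monovalent) → 0 H
  atom 8: N, bond orders sum to 2 (valence 3) → 1 H
  atom 9: C, bond orders sum to 4 (valence 4) → 0 H
  atom 10: C, bond orders sum to 4 (valence 4) → 0 H
  atom 11: C, bond orders sum to 1 (valence 4) → 3 H
  atom 12: C, bond orders sum to 4 (valence 4) → 0 H
  atom 13: O, bond orders sum to 2 (valence 2) → 0 H
  atom 14: C, bond orders sum to 1 (valence 4) → 3 H
Totals → C:9, H:10, F:3, N:1, O:1.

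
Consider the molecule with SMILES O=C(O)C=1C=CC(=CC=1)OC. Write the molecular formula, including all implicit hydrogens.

Walk through each heavy atom and fill implicit hydrogens from standard valence (C 4, N 3, O 2, S 2, halogen 1):
  atom 1: O, bond orders sum to 2 (valence 2) → 0 H
  atom 2: C, bond orders sum to 4 (valence 4) → 0 H
  atom 3: O, bond orders sum to 1 (valence 2) → 1 H
  atom 4: C, bond orders sum to 4 (valence 4) → 0 H
  atom 5: C, bond orders sum to 3 (valence 4) → 1 H
  atom 6: C, bond orders sum to 3 (valence 4) → 1 H
  atom 7: C, bond orders sum to 4 (valence 4) → 0 H
  atom 8: C, bond orders sum to 3 (valence 4) → 1 H
  atom 9: C, bond orders sum to 3 (valence 4) → 1 H
  atom 10: O, bond orders sum to 2 (valence 2) → 0 H
  atom 11: C, bond orders sum to 1 (valence 4) → 3 H
Totals → C:8, H:8, O:3.

C8H8O3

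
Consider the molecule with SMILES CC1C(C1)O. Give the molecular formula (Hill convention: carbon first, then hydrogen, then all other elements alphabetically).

C4H8O

Walk through each heavy atom and fill implicit hydrogens from standard valence (C 4, N 3, O 2, S 2, halogen 1):
  atom 1: C, bond orders sum to 1 (valence 4) → 3 H
  atom 2: C, bond orders sum to 3 (valence 4) → 1 H
  atom 3: C, bond orders sum to 3 (valence 4) → 1 H
  atom 4: C, bond orders sum to 2 (valence 4) → 2 H
  atom 5: O, bond orders sum to 1 (valence 2) → 1 H
Totals → C:4, H:8, O:1.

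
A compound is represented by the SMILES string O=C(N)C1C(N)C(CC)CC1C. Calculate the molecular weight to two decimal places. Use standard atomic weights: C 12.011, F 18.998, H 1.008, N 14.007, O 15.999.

First, the molecular formula is C9H18N2O (counting implicit H from valence).
  C: 9 × 12.011 = 108.099
  H: 18 × 1.008 = 18.144
  N: 2 × 14.007 = 28.014
  O: 1 × 15.999 = 15.999
Sum: 9×12.011 + 18×1.008 + 2×14.007 + 1×15.999 = 170.256 → 170.26 g/mol.

170.26 g/mol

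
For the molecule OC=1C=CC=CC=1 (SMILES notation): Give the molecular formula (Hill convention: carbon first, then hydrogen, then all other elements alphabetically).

Walk through each heavy atom and fill implicit hydrogens from standard valence (C 4, N 3, O 2, S 2, halogen 1):
  atom 1: O, bond orders sum to 1 (valence 2) → 1 H
  atom 2: C, bond orders sum to 4 (valence 4) → 0 H
  atom 3: C, bond orders sum to 3 (valence 4) → 1 H
  atom 4: C, bond orders sum to 3 (valence 4) → 1 H
  atom 5: C, bond orders sum to 3 (valence 4) → 1 H
  atom 6: C, bond orders sum to 3 (valence 4) → 1 H
  atom 7: C, bond orders sum to 3 (valence 4) → 1 H
Totals → C:6, H:6, O:1.
In Hill order: C6H6O.

C6H6O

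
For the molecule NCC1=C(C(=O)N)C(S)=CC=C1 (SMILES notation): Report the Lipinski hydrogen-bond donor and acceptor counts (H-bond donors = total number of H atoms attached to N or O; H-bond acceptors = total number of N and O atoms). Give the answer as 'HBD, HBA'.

Donors: find every N or O and count the H atoms it carries.
  atom 1 (N): bond orders sum to 1 → 2 H
  atom 6 (O): bond orders sum to 2 → 0 H
  atom 7 (N): bond orders sum to 1 → 2 H
Lipinski HBD = 4.
Acceptors: N atoms = 2, O atoms = 1 → HBA = 3.

4, 3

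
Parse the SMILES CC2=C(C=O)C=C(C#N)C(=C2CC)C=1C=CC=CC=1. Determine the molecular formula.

C17H15NO

Walk through each heavy atom and fill implicit hydrogens from standard valence (C 4, N 3, O 2, S 2, halogen 1):
  atom 1: C, bond orders sum to 1 (valence 4) → 3 H
  atom 2: C, bond orders sum to 4 (valence 4) → 0 H
  atom 3: C, bond orders sum to 4 (valence 4) → 0 H
  atom 4: C, bond orders sum to 3 (valence 4) → 1 H
  atom 5: O, bond orders sum to 2 (valence 2) → 0 H
  atom 6: C, bond orders sum to 3 (valence 4) → 1 H
  atom 7: C, bond orders sum to 4 (valence 4) → 0 H
  atom 8: C, bond orders sum to 4 (valence 4) → 0 H
  atom 9: N, bond orders sum to 3 (valence 3) → 0 H
  atom 10: C, bond orders sum to 4 (valence 4) → 0 H
  atom 11: C, bond orders sum to 4 (valence 4) → 0 H
  atom 12: C, bond orders sum to 2 (valence 4) → 2 H
  atom 13: C, bond orders sum to 1 (valence 4) → 3 H
  atom 14: C, bond orders sum to 4 (valence 4) → 0 H
  atom 15: C, bond orders sum to 3 (valence 4) → 1 H
  atom 16: C, bond orders sum to 3 (valence 4) → 1 H
  atom 17: C, bond orders sum to 3 (valence 4) → 1 H
  atom 18: C, bond orders sum to 3 (valence 4) → 1 H
  atom 19: C, bond orders sum to 3 (valence 4) → 1 H
Totals → C:17, H:15, N:1, O:1.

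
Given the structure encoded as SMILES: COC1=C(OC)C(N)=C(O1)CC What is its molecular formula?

C8H13NO3

Walk through each heavy atom and fill implicit hydrogens from standard valence (C 4, N 3, O 2, S 2, halogen 1):
  atom 1: C, bond orders sum to 1 (valence 4) → 3 H
  atom 2: O, bond orders sum to 2 (valence 2) → 0 H
  atom 3: C, bond orders sum to 4 (valence 4) → 0 H
  atom 4: C, bond orders sum to 4 (valence 4) → 0 H
  atom 5: O, bond orders sum to 2 (valence 2) → 0 H
  atom 6: C, bond orders sum to 1 (valence 4) → 3 H
  atom 7: C, bond orders sum to 4 (valence 4) → 0 H
  atom 8: N, bond orders sum to 1 (valence 3) → 2 H
  atom 9: C, bond orders sum to 4 (valence 4) → 0 H
  atom 10: O, bond orders sum to 2 (valence 2) → 0 H
  atom 11: C, bond orders sum to 2 (valence 4) → 2 H
  atom 12: C, bond orders sum to 1 (valence 4) → 3 H
Totals → C:8, H:13, N:1, O:3.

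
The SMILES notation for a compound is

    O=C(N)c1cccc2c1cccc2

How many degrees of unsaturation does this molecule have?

8

Molecular formula: C11H9NO.
DoU = (2C + 2 + N − H − X) / 2, where X is the halogen count and O/S are ignored.
    = (2·11 + 2 + 1 − 9 − 0) / 2 = 16 / 2 = 8.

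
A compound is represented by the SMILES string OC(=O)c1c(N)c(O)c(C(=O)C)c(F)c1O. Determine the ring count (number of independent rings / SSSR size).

In SMILES, each pair of matching ring-closure digits denotes one ring-closing bond; the number of such bonds equals the number of independent rings.
Ring-closure bonds here: 1.

1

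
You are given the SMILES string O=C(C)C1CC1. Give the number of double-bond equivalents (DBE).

2

Degree of unsaturation = (number of rings) + (number of π bonds).
Ring closures in the SMILES: 1.
π bonds: 1 double bond (each 1 DoU) → 1 DoU from unsaturation.
Total DoU = 1 + 1 = 2.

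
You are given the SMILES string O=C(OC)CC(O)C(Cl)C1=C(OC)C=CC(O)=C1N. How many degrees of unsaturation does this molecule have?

5

Molecular formula: C12H16ClNO5.
DoU = (2C + 2 + N − H − X) / 2, where X is the halogen count and O/S are ignored.
    = (2·12 + 2 + 1 − 16 − 1) / 2 = 10 / 2 = 5.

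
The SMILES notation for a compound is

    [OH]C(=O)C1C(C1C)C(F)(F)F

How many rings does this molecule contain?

1

In SMILES, each pair of matching ring-closure digits denotes one ring-closing bond; the number of such bonds equals the number of independent rings.
Ring-closure bonds here: 1.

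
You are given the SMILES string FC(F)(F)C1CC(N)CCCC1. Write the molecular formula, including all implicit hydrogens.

C8H14F3N

Walk through each heavy atom and fill implicit hydrogens from standard valence (C 4, N 3, O 2, S 2, halogen 1):
  atom 1: F (halogen, monovalent) → 0 H
  atom 2: C, bond orders sum to 4 (valence 4) → 0 H
  atom 3: F (halogen, monovalent) → 0 H
  atom 4: F (halogen, monovalent) → 0 H
  atom 5: C, bond orders sum to 3 (valence 4) → 1 H
  atom 6: C, bond orders sum to 2 (valence 4) → 2 H
  atom 7: C, bond orders sum to 3 (valence 4) → 1 H
  atom 8: N, bond orders sum to 1 (valence 3) → 2 H
  atom 9: C, bond orders sum to 2 (valence 4) → 2 H
  atom 10: C, bond orders sum to 2 (valence 4) → 2 H
  atom 11: C, bond orders sum to 2 (valence 4) → 2 H
  atom 12: C, bond orders sum to 2 (valence 4) → 2 H
Totals → C:8, H:14, F:3, N:1.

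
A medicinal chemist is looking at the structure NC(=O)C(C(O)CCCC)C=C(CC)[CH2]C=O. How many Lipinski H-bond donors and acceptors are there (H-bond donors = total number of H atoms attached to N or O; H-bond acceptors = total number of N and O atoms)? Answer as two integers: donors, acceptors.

Donors: find every N or O and count the H atoms it carries.
  atom 1 (N): bond orders sum to 1 → 2 H
  atom 3 (O): bond orders sum to 2 → 0 H
  atom 6 (O): bond orders sum to 1 → 1 H
  atom 17 (O): bond orders sum to 2 → 0 H
Lipinski HBD = 3.
Acceptors: N atoms = 1, O atoms = 3 → HBA = 4.

3, 4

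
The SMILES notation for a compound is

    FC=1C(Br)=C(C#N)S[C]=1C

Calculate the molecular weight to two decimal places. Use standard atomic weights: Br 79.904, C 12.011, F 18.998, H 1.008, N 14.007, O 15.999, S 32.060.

First, the molecular formula is C6H3BrFNS (counting implicit H from valence).
  Br: 1 × 79.904 = 79.904
  C: 6 × 12.011 = 72.066
  F: 1 × 18.998 = 18.998
  H: 3 × 1.008 = 3.024
  N: 1 × 14.007 = 14.007
  S: 1 × 32.060 = 32.060
Sum: 1×79.904 + 6×12.011 + 1×18.998 + 3×1.008 + 1×14.007 + 1×32.060 = 220.059 → 220.06 g/mol.

220.06 g/mol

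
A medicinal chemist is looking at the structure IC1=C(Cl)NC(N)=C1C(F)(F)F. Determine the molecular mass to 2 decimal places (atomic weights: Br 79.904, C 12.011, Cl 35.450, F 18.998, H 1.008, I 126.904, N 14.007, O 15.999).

310.44 g/mol

First, the molecular formula is C5H3ClF3IN2 (counting implicit H from valence).
  C: 5 × 12.011 = 60.055
  Cl: 1 × 35.450 = 35.450
  F: 3 × 18.998 = 56.994
  H: 3 × 1.008 = 3.024
  I: 1 × 126.904 = 126.904
  N: 2 × 14.007 = 28.014
Sum: 5×12.011 + 1×35.450 + 3×18.998 + 3×1.008 + 1×126.904 + 2×14.007 = 310.441 → 310.44 g/mol.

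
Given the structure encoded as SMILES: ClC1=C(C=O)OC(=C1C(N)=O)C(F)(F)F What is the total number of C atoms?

7

Count every carbon token in the SMILES (each C, including those in ring-closure positions and inside branches).
Carbon count: 7.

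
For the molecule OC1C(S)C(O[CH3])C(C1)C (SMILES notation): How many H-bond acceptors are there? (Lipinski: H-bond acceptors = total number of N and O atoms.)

2

N atoms: 0; O atoms: 2.
Lipinski HBA = 0 + 2 = 2.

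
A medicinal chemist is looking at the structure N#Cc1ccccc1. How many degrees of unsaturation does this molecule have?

Molecular formula: C7H5N.
DoU = (2C + 2 + N − H − X) / 2, where X is the halogen count and O/S are ignored.
    = (2·7 + 2 + 1 − 5 − 0) / 2 = 12 / 2 = 6.

6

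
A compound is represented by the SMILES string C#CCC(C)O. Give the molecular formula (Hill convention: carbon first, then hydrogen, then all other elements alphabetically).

Walk through each heavy atom and fill implicit hydrogens from standard valence (C 4, N 3, O 2, S 2, halogen 1):
  atom 1: C, bond orders sum to 3 (valence 4) → 1 H
  atom 2: C, bond orders sum to 4 (valence 4) → 0 H
  atom 3: C, bond orders sum to 2 (valence 4) → 2 H
  atom 4: C, bond orders sum to 3 (valence 4) → 1 H
  atom 5: C, bond orders sum to 1 (valence 4) → 3 H
  atom 6: O, bond orders sum to 1 (valence 2) → 1 H
Totals → C:5, H:8, O:1.
In Hill order: C5H8O.

C5H8O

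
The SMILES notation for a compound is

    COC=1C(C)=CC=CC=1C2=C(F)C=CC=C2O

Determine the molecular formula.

C14H13FO2

Walk through each heavy atom and fill implicit hydrogens from standard valence (C 4, N 3, O 2, S 2, halogen 1):
  atom 1: C, bond orders sum to 1 (valence 4) → 3 H
  atom 2: O, bond orders sum to 2 (valence 2) → 0 H
  atom 3: C, bond orders sum to 4 (valence 4) → 0 H
  atom 4: C, bond orders sum to 4 (valence 4) → 0 H
  atom 5: C, bond orders sum to 1 (valence 4) → 3 H
  atom 6: C, bond orders sum to 3 (valence 4) → 1 H
  atom 7: C, bond orders sum to 3 (valence 4) → 1 H
  atom 8: C, bond orders sum to 3 (valence 4) → 1 H
  atom 9: C, bond orders sum to 4 (valence 4) → 0 H
  atom 10: C, bond orders sum to 4 (valence 4) → 0 H
  atom 11: C, bond orders sum to 4 (valence 4) → 0 H
  atom 12: F (halogen, monovalent) → 0 H
  atom 13: C, bond orders sum to 3 (valence 4) → 1 H
  atom 14: C, bond orders sum to 3 (valence 4) → 1 H
  atom 15: C, bond orders sum to 3 (valence 4) → 1 H
  atom 16: C, bond orders sum to 4 (valence 4) → 0 H
  atom 17: O, bond orders sum to 1 (valence 2) → 1 H
Totals → C:14, H:13, F:1, O:2.
In Hill order: C14H13FO2.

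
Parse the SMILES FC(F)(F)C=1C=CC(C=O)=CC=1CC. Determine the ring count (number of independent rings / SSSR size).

1

In SMILES, each pair of matching ring-closure digits denotes one ring-closing bond; the number of such bonds equals the number of independent rings.
Ring-closure bonds here: 1.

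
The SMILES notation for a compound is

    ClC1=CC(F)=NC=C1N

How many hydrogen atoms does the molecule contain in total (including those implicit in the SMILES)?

Walk through each heavy atom and fill implicit hydrogens from standard valence (C 4, N 3, O 2, S 2, halogen 1):
  atom 1: Cl (halogen, monovalent) → 0 H
  atom 2: C, bond orders sum to 4 (valence 4) → 0 H
  atom 3: C, bond orders sum to 3 (valence 4) → 1 H
  atom 4: C, bond orders sum to 4 (valence 4) → 0 H
  atom 5: F (halogen, monovalent) → 0 H
  atom 6: N, bond orders sum to 3 (valence 3) → 0 H
  atom 7: C, bond orders sum to 3 (valence 4) → 1 H
  atom 8: C, bond orders sum to 4 (valence 4) → 0 H
  atom 9: N, bond orders sum to 1 (valence 3) → 2 H
Total hydrogens: 4.

4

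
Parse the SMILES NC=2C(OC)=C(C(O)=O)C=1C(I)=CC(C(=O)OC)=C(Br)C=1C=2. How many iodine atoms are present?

Scan the SMILES for I atoms (remember two-letter symbols like Cl and Br are single atoms).
Iodine count: 1.

1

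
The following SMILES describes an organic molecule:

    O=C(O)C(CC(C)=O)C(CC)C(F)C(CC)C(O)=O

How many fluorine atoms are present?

1

Scan the SMILES for F atoms (remember two-letter symbols like Cl and Br are single atoms).
Fluorine count: 1.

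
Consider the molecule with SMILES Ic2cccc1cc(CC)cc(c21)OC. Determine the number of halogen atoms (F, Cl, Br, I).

1

Halogen atoms appear at heavy-atom position 1 (1×I).
Other groups present: 1 ether.
Halogen count: 1.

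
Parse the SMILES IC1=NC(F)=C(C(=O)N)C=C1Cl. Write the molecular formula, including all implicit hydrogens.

C6H3ClFIN2O

Walk through each heavy atom and fill implicit hydrogens from standard valence (C 4, N 3, O 2, S 2, halogen 1):
  atom 1: I (halogen, monovalent) → 0 H
  atom 2: C, bond orders sum to 4 (valence 4) → 0 H
  atom 3: N, bond orders sum to 3 (valence 3) → 0 H
  atom 4: C, bond orders sum to 4 (valence 4) → 0 H
  atom 5: F (halogen, monovalent) → 0 H
  atom 6: C, bond orders sum to 4 (valence 4) → 0 H
  atom 7: C, bond orders sum to 4 (valence 4) → 0 H
  atom 8: O, bond orders sum to 2 (valence 2) → 0 H
  atom 9: N, bond orders sum to 1 (valence 3) → 2 H
  atom 10: C, bond orders sum to 3 (valence 4) → 1 H
  atom 11: C, bond orders sum to 4 (valence 4) → 0 H
  atom 12: Cl (halogen, monovalent) → 0 H
Totals → C:6, H:3, Cl:1, F:1, I:1, N:2, O:1.
In Hill order: C6H3ClFIN2O.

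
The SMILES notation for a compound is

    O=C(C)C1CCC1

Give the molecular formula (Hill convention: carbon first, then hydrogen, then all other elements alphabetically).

C6H10O

Walk through each heavy atom and fill implicit hydrogens from standard valence (C 4, N 3, O 2, S 2, halogen 1):
  atom 1: O, bond orders sum to 2 (valence 2) → 0 H
  atom 2: C, bond orders sum to 4 (valence 4) → 0 H
  atom 3: C, bond orders sum to 1 (valence 4) → 3 H
  atom 4: C, bond orders sum to 3 (valence 4) → 1 H
  atom 5: C, bond orders sum to 2 (valence 4) → 2 H
  atom 6: C, bond orders sum to 2 (valence 4) → 2 H
  atom 7: C, bond orders sum to 2 (valence 4) → 2 H
Totals → C:6, H:10, O:1.
In Hill order: C6H10O.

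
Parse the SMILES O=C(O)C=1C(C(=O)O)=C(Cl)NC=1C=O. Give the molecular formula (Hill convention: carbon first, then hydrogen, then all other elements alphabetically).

Walk through each heavy atom and fill implicit hydrogens from standard valence (C 4, N 3, O 2, S 2, halogen 1):
  atom 1: O, bond orders sum to 2 (valence 2) → 0 H
  atom 2: C, bond orders sum to 4 (valence 4) → 0 H
  atom 3: O, bond orders sum to 1 (valence 2) → 1 H
  atom 4: C, bond orders sum to 4 (valence 4) → 0 H
  atom 5: C, bond orders sum to 4 (valence 4) → 0 H
  atom 6: C, bond orders sum to 4 (valence 4) → 0 H
  atom 7: O, bond orders sum to 2 (valence 2) → 0 H
  atom 8: O, bond orders sum to 1 (valence 2) → 1 H
  atom 9: C, bond orders sum to 4 (valence 4) → 0 H
  atom 10: Cl (halogen, monovalent) → 0 H
  atom 11: N, bond orders sum to 2 (valence 3) → 1 H
  atom 12: C, bond orders sum to 4 (valence 4) → 0 H
  atom 13: C, bond orders sum to 3 (valence 4) → 1 H
  atom 14: O, bond orders sum to 2 (valence 2) → 0 H
Totals → C:7, H:4, Cl:1, N:1, O:5.

C7H4ClNO5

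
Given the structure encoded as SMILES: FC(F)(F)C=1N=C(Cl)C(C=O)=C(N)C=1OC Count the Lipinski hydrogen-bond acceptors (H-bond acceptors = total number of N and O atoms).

4

N atoms: 2; O atoms: 2.
Lipinski HBA = 2 + 2 = 4.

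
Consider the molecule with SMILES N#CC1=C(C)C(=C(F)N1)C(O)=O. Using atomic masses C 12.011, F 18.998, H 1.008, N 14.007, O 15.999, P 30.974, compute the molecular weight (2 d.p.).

First, the molecular formula is C7H5FN2O2 (counting implicit H from valence).
  C: 7 × 12.011 = 84.077
  F: 1 × 18.998 = 18.998
  H: 5 × 1.008 = 5.040
  N: 2 × 14.007 = 28.014
  O: 2 × 15.999 = 31.998
Sum: 7×12.011 + 1×18.998 + 5×1.008 + 2×14.007 + 2×15.999 = 168.127 → 168.13 g/mol.

168.13 g/mol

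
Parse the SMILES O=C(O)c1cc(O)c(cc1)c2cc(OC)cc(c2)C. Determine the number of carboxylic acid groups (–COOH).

The carboxylic acid motif appears at heavy-atom position 2 in the SMILES.
Other groups present: 1 ether, 1 hydroxyl.
Carboxylic acid count: 1.

1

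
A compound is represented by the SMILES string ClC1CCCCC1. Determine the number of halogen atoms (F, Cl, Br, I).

Halogen atoms appear at heavy-atom position 1 (1×Cl).
Halogen count: 1.

1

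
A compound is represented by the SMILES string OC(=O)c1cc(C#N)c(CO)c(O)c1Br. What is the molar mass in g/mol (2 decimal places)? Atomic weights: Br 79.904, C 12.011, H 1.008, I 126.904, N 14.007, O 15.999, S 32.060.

First, the molecular formula is C9H6BrNO4 (counting implicit H from valence).
  Br: 1 × 79.904 = 79.904
  C: 9 × 12.011 = 108.099
  H: 6 × 1.008 = 6.048
  N: 1 × 14.007 = 14.007
  O: 4 × 15.999 = 63.996
Sum: 1×79.904 + 9×12.011 + 6×1.008 + 1×14.007 + 4×15.999 = 272.054 → 272.05 g/mol.

272.05 g/mol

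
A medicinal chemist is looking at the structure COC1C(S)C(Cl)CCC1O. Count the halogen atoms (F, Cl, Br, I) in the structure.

1

Halogen atoms appear at heavy-atom position 7 (1×Cl).
Other groups present: 1 ether, 1 hydroxyl, 1 thiol.
Halogen count: 1.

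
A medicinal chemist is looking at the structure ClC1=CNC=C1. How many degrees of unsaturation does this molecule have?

Degree of unsaturation = (number of rings) + (number of π bonds).
Ring closures in the SMILES: 1.
π bonds: 2 double bonds (each 1 DoU) → 2 DoU from unsaturation.
Total DoU = 1 + 2 = 3.

3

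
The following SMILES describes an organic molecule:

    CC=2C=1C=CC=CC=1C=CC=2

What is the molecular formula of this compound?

C11H10

Walk through each heavy atom and fill implicit hydrogens from standard valence (C 4, N 3, O 2, S 2, halogen 1):
  atom 1: C, bond orders sum to 1 (valence 4) → 3 H
  atom 2: C, bond orders sum to 4 (valence 4) → 0 H
  atom 3: C, bond orders sum to 4 (valence 4) → 0 H
  atom 4: C, bond orders sum to 3 (valence 4) → 1 H
  atom 5: C, bond orders sum to 3 (valence 4) → 1 H
  atom 6: C, bond orders sum to 3 (valence 4) → 1 H
  atom 7: C, bond orders sum to 3 (valence 4) → 1 H
  atom 8: C, bond orders sum to 4 (valence 4) → 0 H
  atom 9: C, bond orders sum to 3 (valence 4) → 1 H
  atom 10: C, bond orders sum to 3 (valence 4) → 1 H
  atom 11: C, bond orders sum to 3 (valence 4) → 1 H
Totals → C:11, H:10.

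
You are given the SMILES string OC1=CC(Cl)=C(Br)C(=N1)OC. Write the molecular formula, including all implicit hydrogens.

Walk through each heavy atom and fill implicit hydrogens from standard valence (C 4, N 3, O 2, S 2, halogen 1):
  atom 1: O, bond orders sum to 1 (valence 2) → 1 H
  atom 2: C, bond orders sum to 4 (valence 4) → 0 H
  atom 3: C, bond orders sum to 3 (valence 4) → 1 H
  atom 4: C, bond orders sum to 4 (valence 4) → 0 H
  atom 5: Cl (halogen, monovalent) → 0 H
  atom 6: C, bond orders sum to 4 (valence 4) → 0 H
  atom 7: Br (halogen, monovalent) → 0 H
  atom 8: C, bond orders sum to 4 (valence 4) → 0 H
  atom 9: N, bond orders sum to 3 (valence 3) → 0 H
  atom 10: O, bond orders sum to 2 (valence 2) → 0 H
  atom 11: C, bond orders sum to 1 (valence 4) → 3 H
Totals → C:6, H:5, Br:1, Cl:1, N:1, O:2.

C6H5BrClNO2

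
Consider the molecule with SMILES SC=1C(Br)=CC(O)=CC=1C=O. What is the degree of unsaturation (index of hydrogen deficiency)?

Degree of unsaturation = (number of rings) + (number of π bonds).
Ring closures in the SMILES: 1.
π bonds: 4 double bonds (each 1 DoU) → 4 DoU from unsaturation.
Total DoU = 1 + 4 = 5.

5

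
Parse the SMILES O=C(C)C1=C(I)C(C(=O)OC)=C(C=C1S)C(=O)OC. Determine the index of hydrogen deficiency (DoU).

7

Degree of unsaturation = (number of rings) + (number of π bonds).
Ring closures in the SMILES: 1.
π bonds: 6 double bonds (each 1 DoU) → 6 DoU from unsaturation.
Total DoU = 1 + 6 = 7.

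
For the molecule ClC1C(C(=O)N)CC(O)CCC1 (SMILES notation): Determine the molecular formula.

C8H14ClNO2

Walk through each heavy atom and fill implicit hydrogens from standard valence (C 4, N 3, O 2, S 2, halogen 1):
  atom 1: Cl (halogen, monovalent) → 0 H
  atom 2: C, bond orders sum to 3 (valence 4) → 1 H
  atom 3: C, bond orders sum to 3 (valence 4) → 1 H
  atom 4: C, bond orders sum to 4 (valence 4) → 0 H
  atom 5: O, bond orders sum to 2 (valence 2) → 0 H
  atom 6: N, bond orders sum to 1 (valence 3) → 2 H
  atom 7: C, bond orders sum to 2 (valence 4) → 2 H
  atom 8: C, bond orders sum to 3 (valence 4) → 1 H
  atom 9: O, bond orders sum to 1 (valence 2) → 1 H
  atom 10: C, bond orders sum to 2 (valence 4) → 2 H
  atom 11: C, bond orders sum to 2 (valence 4) → 2 H
  atom 12: C, bond orders sum to 2 (valence 4) → 2 H
Totals → C:8, H:14, Cl:1, N:1, O:2.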